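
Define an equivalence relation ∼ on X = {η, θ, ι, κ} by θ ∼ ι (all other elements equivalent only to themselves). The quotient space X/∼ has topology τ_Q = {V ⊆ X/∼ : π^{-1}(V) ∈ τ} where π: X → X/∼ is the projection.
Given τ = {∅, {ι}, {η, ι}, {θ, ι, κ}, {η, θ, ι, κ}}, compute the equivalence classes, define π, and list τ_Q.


X/∼ = {[η], [θ=ι], [κ]}; |τ_Q| = 3.

Equivalence classes: [η], [θ=ι], [κ].
Quotient map π: X → X/∼ sends η ↦ [η], θ ↦ [θ=ι], ι ↦ [θ=ι], κ ↦ [κ].
For each subset V ⊆ X/∼, compute π^{-1}(V) ⊆ X and check whether π^{-1}(V) ∈ τ. V is open in τ_Q iff π^{-1}(V) ∈ τ.
  V = {}: π^{-1}(V) = ∅ ∈ τ ✓.
  V = {[η]}: π^{-1}(V) = {η} ∉ τ ✗.
  V = {[θ=ι]}: π^{-1}(V) = {θ, ι} ∉ τ ✗.
  V = {[η], [θ=ι]}: π^{-1}(V) = {η, θ, ι} ∉ τ ✗.
  V = {[κ]}: π^{-1}(V) = {κ} ∉ τ ✗.
  V = {[η], [κ]}: π^{-1}(V) = {η, κ} ∉ τ ✗.
  V = {[θ=ι], [κ]}: π^{-1}(V) = {θ, ι, κ} ∈ τ ✓.
  V = {[η], [θ=ι], [κ]}: π^{-1}(V) = {η, θ, ι, κ} ∈ τ ✓.
Open sets in the quotient: τ_Q = {{}, {[θ=ι], [κ]}, {[η], [θ=ι], [κ]}} (3 elements).


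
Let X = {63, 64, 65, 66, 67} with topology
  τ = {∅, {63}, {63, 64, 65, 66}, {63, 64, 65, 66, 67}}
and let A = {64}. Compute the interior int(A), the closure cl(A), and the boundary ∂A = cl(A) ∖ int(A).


int(A) = ∅, cl(A) = {64, 65, 66, 67}, ∂A = {64, 65, 66, 67}.

Closed sets in (X, τ) are complements of opens:
  closed(X, τ) = {∅, {67}, {64, 65, 66, 67}, {63, 64, 65, 66, 67}}.
int(A) = ⋃ {U ∈ τ : U ⊆ A}. Opens contained in A: ∅.
Taking the union of these: int(A) = ∅.
cl(A) = ⋂ {C closed : A ⊆ C}. Closed sets containing A: {64, 65, 66, 67}, {63, 64, 65, 66, 67}.
Intersecting these: cl(A) = {64, 65, 66, 67}.
∂A = cl(A) ∖ int(A) = {64, 65, 66, 67} ∖ ∅ = {64, 65, 66, 67}.


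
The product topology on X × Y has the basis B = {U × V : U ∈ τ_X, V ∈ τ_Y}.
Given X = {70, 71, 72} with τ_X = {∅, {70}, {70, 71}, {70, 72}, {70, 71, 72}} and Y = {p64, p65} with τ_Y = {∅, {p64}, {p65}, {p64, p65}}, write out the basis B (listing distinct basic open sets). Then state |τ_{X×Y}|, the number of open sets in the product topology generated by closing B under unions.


Basis B = {∅ × ∅, {70} × {p64}, {70} × {p65}, {70} × {p64, p65}, {70, 71} × {p64}, {70, 72} × {p64}, {70, 71} × {p65}, {70, 72} × {p65}, {70, 71, 72} × {p64}, {70, 71, 72} × {p65}, {70, 71} × {p64, p65}, {70, 72} × {p64, p65}, {70, 71, 72} × {p64, p65}}; |τ_{X×Y}| = 25.

Enumerate products U × V with U ∈ τ_X, V ∈ τ_Y (deduplicated):
  ∅ × ∅ = {} (∅)
  {70} × {p64} = {(70,p64)}
  {70} × {p65} = {(70,p65)}
  {70} × {p64, p65} = {(70,p64), (70,p65)}
  {70, 71} × {p64} = {(70,p64), (71,p64)}
  {70, 72} × {p64} = {(70,p64), (72,p64)}
  {70, 71} × {p65} = {(70,p65), (71,p65)}
  {70, 72} × {p65} = {(70,p65), (72,p65)}
  {70, 71, 72} × {p64} = {(70,p64), (71,p64), (72,p64)}
  {70, 71, 72} × {p65} = {(70,p65), (71,p65), (72,p65)}
  {70, 71} × {p64, p65} = {(70,p64), (70,p65), (71,p64), (71,p65)}
  {70, 72} × {p64, p65} = {(70,p64), (70,p65), (72,p64), (72,p65)}
  {70, 71, 72} × {p64, p65} = {(70,p64), (70,p65), (71,p64), (71,p65), (72,p64), (72,p65)}
These 13 distinct sets form the basis B.
Close under arbitrary unions to get τ_{X×Y}; counting gives |τ_{X×Y}| = 25.


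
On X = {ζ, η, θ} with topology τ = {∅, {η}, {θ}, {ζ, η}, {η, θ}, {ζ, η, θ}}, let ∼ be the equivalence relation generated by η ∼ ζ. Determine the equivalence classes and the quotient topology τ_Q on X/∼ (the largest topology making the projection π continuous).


X/∼ = {[ζ=η], [θ]}; |τ_Q| = 4.

Equivalence classes: [ζ=η], [θ].
Quotient map π: X → X/∼ sends ζ ↦ [ζ=η], η ↦ [ζ=η], θ ↦ [θ].
For each subset V ⊆ X/∼, compute π^{-1}(V) ⊆ X and check whether π^{-1}(V) ∈ τ. V is open in τ_Q iff π^{-1}(V) ∈ τ.
  V = {}: π^{-1}(V) = ∅ ∈ τ ✓.
  V = {[ζ=η]}: π^{-1}(V) = {ζ, η} ∈ τ ✓.
  V = {[θ]}: π^{-1}(V) = {θ} ∈ τ ✓.
  V = {[ζ=η], [θ]}: π^{-1}(V) = {ζ, η, θ} ∈ τ ✓.
Open sets in the quotient: τ_Q = {{}, {[ζ=η]}, {[θ]}, {[ζ=η], [θ]}} (4 elements).


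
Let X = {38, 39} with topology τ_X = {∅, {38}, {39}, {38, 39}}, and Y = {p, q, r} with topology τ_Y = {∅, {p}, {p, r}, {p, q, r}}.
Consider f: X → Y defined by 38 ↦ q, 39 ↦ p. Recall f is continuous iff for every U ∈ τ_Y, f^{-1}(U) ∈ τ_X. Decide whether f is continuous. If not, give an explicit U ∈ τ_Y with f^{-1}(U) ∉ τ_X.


f IS continuous.

Compute f^{-1}(U) for each U ∈ τ_Y:
  U = ∅: f^{-1}(U) = ∅ ∈ τ_X ✓.
  U = {p}: f^{-1}(U) = {39} ∈ τ_X ✓.
  U = {p, r}: f^{-1}(U) = {39} ∈ τ_X ✓.
  U = {p, q, r}: f^{-1}(U) = {38, 39} ∈ τ_X ✓.
Every preimage lies in τ_X, so f IS continuous.


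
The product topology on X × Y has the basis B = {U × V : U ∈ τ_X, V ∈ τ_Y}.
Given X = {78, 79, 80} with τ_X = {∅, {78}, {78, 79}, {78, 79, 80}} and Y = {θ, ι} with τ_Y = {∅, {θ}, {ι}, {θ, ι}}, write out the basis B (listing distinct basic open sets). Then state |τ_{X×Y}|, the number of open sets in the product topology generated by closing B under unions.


Basis B = {∅ × ∅, {78} × {θ}, {78} × {ι}, {78} × {θ, ι}, {78, 79} × {θ}, {78, 79} × {ι}, {78, 79, 80} × {θ}, {78, 79, 80} × {ι}, {78, 79} × {θ, ι}, {78, 79, 80} × {θ, ι}}; |τ_{X×Y}| = 16.

Enumerate products U × V with U ∈ τ_X, V ∈ τ_Y (deduplicated):
  ∅ × ∅ = {} (∅)
  {78} × {θ} = {(78,θ)}
  {78} × {ι} = {(78,ι)}
  {78} × {θ, ι} = {(78,θ), (78,ι)}
  {78, 79} × {θ} = {(78,θ), (79,θ)}
  {78, 79} × {ι} = {(78,ι), (79,ι)}
  {78, 79, 80} × {θ} = {(78,θ), (79,θ), (80,θ)}
  {78, 79, 80} × {ι} = {(78,ι), (79,ι), (80,ι)}
  {78, 79} × {θ, ι} = {(78,θ), (78,ι), (79,θ), (79,ι)}
  {78, 79, 80} × {θ, ι} = {(78,θ), (78,ι), (79,θ), (79,ι), (80,θ), (80,ι)}
These 10 distinct sets form the basis B.
Close under arbitrary unions to get τ_{X×Y}; counting gives |τ_{X×Y}| = 16.


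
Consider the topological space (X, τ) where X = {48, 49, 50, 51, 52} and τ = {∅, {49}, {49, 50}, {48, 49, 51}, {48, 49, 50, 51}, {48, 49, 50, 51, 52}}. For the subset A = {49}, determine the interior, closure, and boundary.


int(A) = {49}, cl(A) = {48, 49, 50, 51, 52}, ∂A = {48, 50, 51, 52}.

Closed sets in (X, τ) are complements of opens:
  closed(X, τ) = {∅, {52}, {50, 52}, {48, 51, 52}, {48, 50, 51, 52}, {48, 49, 50, 51, 52}}.
int(A) = ⋃ {U ∈ τ : U ⊆ A}. Opens contained in A: ∅, {49}.
Taking the union of these: int(A) = {49}.
cl(A) = ⋂ {C closed : A ⊆ C}. Closed sets containing A: {48, 49, 50, 51, 52}.
Intersecting these: cl(A) = {48, 49, 50, 51, 52}.
∂A = cl(A) ∖ int(A) = {48, 49, 50, 51, 52} ∖ {49} = {48, 50, 51, 52}.


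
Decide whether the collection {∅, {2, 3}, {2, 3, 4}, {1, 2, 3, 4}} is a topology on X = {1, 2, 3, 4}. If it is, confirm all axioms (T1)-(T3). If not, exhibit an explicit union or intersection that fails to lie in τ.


τ IS a topology on X.

Axiom (T1): ∅ ∈ τ? Yes; X ∈ τ? Yes.
Axiom (T2/T3): check pairwise unions and intersections of members of τ.
All pairwise intersections and unions checked — each lies in τ. Therefore τ satisfies (T1), (T2), (T3): it IS a topology on X.


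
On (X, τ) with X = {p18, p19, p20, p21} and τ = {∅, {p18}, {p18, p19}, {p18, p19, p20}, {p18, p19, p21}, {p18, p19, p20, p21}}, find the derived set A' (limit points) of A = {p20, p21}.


A' = ∅

For each x ∈ X, list the open sets U ∈ τ with x ∈ U, then check whether U ∩ (A ∖ {x}) ≠ ∅ for every such U.
  x = p18: open {p18} ∋ x has {p18} ∩ (A ∖ {p18}) = ∅, so x is NOT a limit point.
  x = p19: open {p18, p19} ∋ x has {p18, p19} ∩ (A ∖ {p19}) = ∅, so x is NOT a limit point.
  x = p20: open {p18, p19, p20} ∋ x has {p18, p19, p20} ∩ (A ∖ {p20}) = ∅, so x is NOT a limit point.
  x = p21: open {p18, p19, p21} ∋ x has {p18, p19, p21} ∩ (A ∖ {p21}) = ∅, so x is NOT a limit point.
Collecting: A' = ∅.


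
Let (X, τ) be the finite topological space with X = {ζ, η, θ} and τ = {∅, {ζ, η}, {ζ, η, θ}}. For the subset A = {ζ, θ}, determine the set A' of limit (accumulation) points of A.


A' = {η, θ}

For each x ∈ X, list the open sets U ∈ τ with x ∈ U, then check whether U ∩ (A ∖ {x}) ≠ ∅ for every such U.
  x = ζ: open {ζ, η} ∋ x has {ζ, η} ∩ (A ∖ {ζ}) = ∅, so x is NOT a limit point.
  x = η: opens ∋ x are {ζ, η}, {ζ, η, θ}; each meets A ∖ {η}, so x IS a limit point.
  x = θ: opens ∋ x are {ζ, η, θ}; each meets A ∖ {θ}, so x IS a limit point.
Collecting: A' = {η, θ}.


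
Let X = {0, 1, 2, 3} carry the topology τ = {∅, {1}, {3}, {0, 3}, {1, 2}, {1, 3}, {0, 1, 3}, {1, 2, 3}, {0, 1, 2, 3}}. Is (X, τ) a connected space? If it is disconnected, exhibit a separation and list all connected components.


(X, τ) is disconnected; components = [{0, 3}, {1, 2}].

Find clopen sets (U ∈ τ with X ∖ U ∈ τ):
  U = ∅, X ∖ U = {0, 1, 2, 3} — both open, so U is clopen.
  U = {0, 3}, X ∖ U = {1, 2} — both open, so U is clopen.
  U = {1, 2}, X ∖ U = {0, 3} — both open, so U is clopen.
  U = {0, 1, 2, 3}, X ∖ U = ∅ — both open, so U is clopen.
Nontrivial clopen(s) exist: e.g. {1, 2}. So (X, τ) is disconnected.
Compute connected components by grouping points that agree on all clopens:
  component: {0, 3}
  component: {1, 2}


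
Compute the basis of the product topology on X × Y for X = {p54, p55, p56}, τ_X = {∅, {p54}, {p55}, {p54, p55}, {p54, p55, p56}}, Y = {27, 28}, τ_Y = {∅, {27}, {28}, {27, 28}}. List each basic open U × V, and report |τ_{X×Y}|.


Basis B = {∅ × ∅, {p54} × {27}, {p54} × {28}, {p55} × {27}, {p55} × {28}, {p54} × {27, 28}, {p54, p55} × {27}, {p54, p55} × {28}, {p55} × {27, 28}, {p54, p55, p56} × {27}, {p54, p55, p56} × {28}, {p54, p55} × {27, 28}, {p54, p55, p56} × {27, 28}}; |τ_{X×Y}| = 25.

Enumerate products U × V with U ∈ τ_X, V ∈ τ_Y (deduplicated):
  ∅ × ∅ = {} (∅)
  {p54} × {27} = {(p54,27)}
  {p54} × {28} = {(p54,28)}
  {p55} × {27} = {(p55,27)}
  {p55} × {28} = {(p55,28)}
  {p54} × {27, 28} = {(p54,27), (p54,28)}
  {p54, p55} × {27} = {(p54,27), (p55,27)}
  {p54, p55} × {28} = {(p54,28), (p55,28)}
  {p55} × {27, 28} = {(p55,27), (p55,28)}
  {p54, p55, p56} × {27} = {(p54,27), (p55,27), (p56,27)}
  {p54, p55, p56} × {28} = {(p54,28), (p55,28), (p56,28)}
  {p54, p55} × {27, 28} = {(p54,27), (p54,28), (p55,27), (p55,28)}
  {p54, p55, p56} × {27, 28} = {(p54,27), (p54,28), (p55,27), (p55,28), (p56,27), (p56,28)}
These 13 distinct sets form the basis B.
Close under arbitrary unions to get τ_{X×Y}; counting gives |τ_{X×Y}| = 25.


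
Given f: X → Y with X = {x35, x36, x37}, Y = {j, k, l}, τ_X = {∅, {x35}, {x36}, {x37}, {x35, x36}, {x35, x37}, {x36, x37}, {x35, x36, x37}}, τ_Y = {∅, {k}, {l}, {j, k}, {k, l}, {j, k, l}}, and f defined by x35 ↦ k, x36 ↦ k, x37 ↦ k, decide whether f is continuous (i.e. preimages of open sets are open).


f IS continuous.

Compute f^{-1}(U) for each U ∈ τ_Y:
  U = ∅: f^{-1}(U) = ∅ ∈ τ_X ✓.
  U = {k}: f^{-1}(U) = {x35, x36, x37} ∈ τ_X ✓.
  U = {l}: f^{-1}(U) = ∅ ∈ τ_X ✓.
  U = {j, k}: f^{-1}(U) = {x35, x36, x37} ∈ τ_X ✓.
  U = {k, l}: f^{-1}(U) = {x35, x36, x37} ∈ τ_X ✓.
  U = {j, k, l}: f^{-1}(U) = {x35, x36, x37} ∈ τ_X ✓.
Every preimage lies in τ_X, so f IS continuous.


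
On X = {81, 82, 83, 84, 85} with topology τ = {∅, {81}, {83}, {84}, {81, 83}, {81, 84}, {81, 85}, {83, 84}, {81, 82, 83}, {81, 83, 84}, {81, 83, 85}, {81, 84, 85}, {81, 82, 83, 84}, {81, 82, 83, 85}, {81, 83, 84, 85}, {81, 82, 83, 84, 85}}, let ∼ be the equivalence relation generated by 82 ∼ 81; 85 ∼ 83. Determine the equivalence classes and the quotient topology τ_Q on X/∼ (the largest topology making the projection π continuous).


X/∼ = {[81=82], [83=85], [84]}; |τ_Q| = 4.

Equivalence classes: [81=82], [83=85], [84].
Quotient map π: X → X/∼ sends 81 ↦ [81=82], 82 ↦ [81=82], 83 ↦ [83=85], 84 ↦ [84], 85 ↦ [83=85].
For each subset V ⊆ X/∼, compute π^{-1}(V) ⊆ X and check whether π^{-1}(V) ∈ τ. V is open in τ_Q iff π^{-1}(V) ∈ τ.
  V = {}: π^{-1}(V) = ∅ ∈ τ ✓.
  V = {[81=82]}: π^{-1}(V) = {81, 82} ∉ τ ✗.
  V = {[83=85]}: π^{-1}(V) = {83, 85} ∉ τ ✗.
  V = {[81=82], [83=85]}: π^{-1}(V) = {81, 82, 83, 85} ∈ τ ✓.
  V = {[84]}: π^{-1}(V) = {84} ∈ τ ✓.
  V = {[81=82], [84]}: π^{-1}(V) = {81, 82, 84} ∉ τ ✗.
  V = {[83=85], [84]}: π^{-1}(V) = {83, 84, 85} ∉ τ ✗.
  V = {[81=82], [83=85], [84]}: π^{-1}(V) = {81, 82, 83, 84, 85} ∈ τ ✓.
Open sets in the quotient: τ_Q = {{}, {[81=82], [83=85]}, {[84]}, {[81=82], [83=85], [84]}} (4 elements).


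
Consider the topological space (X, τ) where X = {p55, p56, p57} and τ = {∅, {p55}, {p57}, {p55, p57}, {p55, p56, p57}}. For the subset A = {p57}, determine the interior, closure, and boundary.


int(A) = {p57}, cl(A) = {p56, p57}, ∂A = {p56}.

Closed sets in (X, τ) are complements of opens:
  closed(X, τ) = {∅, {p56}, {p55, p56}, {p56, p57}, {p55, p56, p57}}.
int(A) = ⋃ {U ∈ τ : U ⊆ A}. Opens contained in A: ∅, {p57}.
Taking the union of these: int(A) = {p57}.
cl(A) = ⋂ {C closed : A ⊆ C}. Closed sets containing A: {p56, p57}, {p55, p56, p57}.
Intersecting these: cl(A) = {p56, p57}.
∂A = cl(A) ∖ int(A) = {p56, p57} ∖ {p57} = {p56}.


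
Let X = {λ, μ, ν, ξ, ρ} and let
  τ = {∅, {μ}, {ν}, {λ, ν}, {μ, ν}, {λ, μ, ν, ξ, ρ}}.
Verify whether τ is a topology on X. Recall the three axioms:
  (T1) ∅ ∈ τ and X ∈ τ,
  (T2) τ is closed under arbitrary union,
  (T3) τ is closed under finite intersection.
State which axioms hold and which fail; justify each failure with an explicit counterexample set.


τ is NOT a topology on X.

Axiom (T1): ∅ ∈ τ? Yes; X ∈ τ? Yes.
Axiom (T2/T3): check pairwise unions and intersections of members of τ.
Counterexample for (T2): {μ} ∪ {λ, ν} = {λ, μ, ν} ∉ τ. Therefore τ is NOT a topology.


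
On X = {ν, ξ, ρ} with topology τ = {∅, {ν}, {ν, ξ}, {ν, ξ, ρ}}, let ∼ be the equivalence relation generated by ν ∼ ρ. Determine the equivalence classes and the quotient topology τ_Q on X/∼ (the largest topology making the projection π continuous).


X/∼ = {[ν=ρ], [ξ]}; |τ_Q| = 2.

Equivalence classes: [ν=ρ], [ξ].
Quotient map π: X → X/∼ sends ν ↦ [ν=ρ], ξ ↦ [ξ], ρ ↦ [ν=ρ].
For each subset V ⊆ X/∼, compute π^{-1}(V) ⊆ X and check whether π^{-1}(V) ∈ τ. V is open in τ_Q iff π^{-1}(V) ∈ τ.
  V = {}: π^{-1}(V) = ∅ ∈ τ ✓.
  V = {[ν=ρ]}: π^{-1}(V) = {ν, ρ} ∉ τ ✗.
  V = {[ξ]}: π^{-1}(V) = {ξ} ∉ τ ✗.
  V = {[ν=ρ], [ξ]}: π^{-1}(V) = {ν, ξ, ρ} ∈ τ ✓.
Open sets in the quotient: τ_Q = {{}, {[ν=ρ], [ξ]}} (2 elements).


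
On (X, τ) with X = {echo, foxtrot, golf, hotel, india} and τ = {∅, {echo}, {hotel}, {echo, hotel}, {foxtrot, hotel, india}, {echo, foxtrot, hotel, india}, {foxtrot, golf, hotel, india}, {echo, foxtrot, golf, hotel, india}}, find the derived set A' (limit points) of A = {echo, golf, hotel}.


A' = {foxtrot, golf, india}

For each x ∈ X, list the open sets U ∈ τ with x ∈ U, then check whether U ∩ (A ∖ {x}) ≠ ∅ for every such U.
  x = echo: open {echo} ∋ x has {echo} ∩ (A ∖ {echo}) = ∅, so x is NOT a limit point.
  x = foxtrot: opens ∋ x are {foxtrot, hotel, india}, {echo, foxtrot, hotel, india}, {foxtrot, golf, hotel, india}, {echo, foxtrot, golf, hotel, india}; each meets A ∖ {foxtrot}, so x IS a limit point.
  x = golf: opens ∋ x are {foxtrot, golf, hotel, india}, {echo, foxtrot, golf, hotel, india}; each meets A ∖ {golf}, so x IS a limit point.
  x = hotel: open {hotel} ∋ x has {hotel} ∩ (A ∖ {hotel}) = ∅, so x is NOT a limit point.
  x = india: opens ∋ x are {foxtrot, hotel, india}, {echo, foxtrot, hotel, india}, {foxtrot, golf, hotel, india}, {echo, foxtrot, golf, hotel, india}; each meets A ∖ {india}, so x IS a limit point.
Collecting: A' = {foxtrot, golf, india}.


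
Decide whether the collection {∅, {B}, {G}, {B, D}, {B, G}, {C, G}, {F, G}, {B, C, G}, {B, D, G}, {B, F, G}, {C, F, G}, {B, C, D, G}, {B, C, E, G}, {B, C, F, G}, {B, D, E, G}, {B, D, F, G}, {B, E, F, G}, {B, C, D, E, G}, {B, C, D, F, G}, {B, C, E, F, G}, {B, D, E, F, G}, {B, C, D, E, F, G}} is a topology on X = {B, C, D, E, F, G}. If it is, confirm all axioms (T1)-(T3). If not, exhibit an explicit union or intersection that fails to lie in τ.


τ is NOT a topology on X.

Axiom (T1): ∅ ∈ τ? Yes; X ∈ τ? Yes.
Axiom (T2/T3): check pairwise unions and intersections of members of τ.
Counterexample for (T3): {B, C, E, G} ∩ {B, D, E, G} = {B, E, G} ∉ τ. Therefore τ is NOT a topology.


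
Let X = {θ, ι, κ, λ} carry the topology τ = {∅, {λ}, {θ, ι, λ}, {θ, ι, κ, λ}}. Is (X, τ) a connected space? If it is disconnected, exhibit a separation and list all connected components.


(X, τ) is connected.

Find clopen sets (U ∈ τ with X ∖ U ∈ τ):
  U = ∅, X ∖ U = {θ, ι, κ, λ} — both open, so U is clopen.
  U = {θ, ι, κ, λ}, X ∖ U = ∅ — both open, so U is clopen.
Only trivial clopens (∅ and X) exist, so (X, τ) is connected.
Compute connected components by grouping points that agree on all clopens:
  component: {θ, ι, κ, λ}


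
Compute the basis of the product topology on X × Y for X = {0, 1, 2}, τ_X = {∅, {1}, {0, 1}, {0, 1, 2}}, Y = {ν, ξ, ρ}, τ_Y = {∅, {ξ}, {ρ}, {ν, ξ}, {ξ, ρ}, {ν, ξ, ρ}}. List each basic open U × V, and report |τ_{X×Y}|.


Basis B = {∅ × ∅, {1} × {ξ}, {1} × {ρ}, {0, 1} × {ξ}, {0, 1} × {ρ}, {1} × {ν, ξ}, {1} × {ξ, ρ}, {0, 1, 2} × {ξ}, {0, 1, 2} × {ρ}, {1} × {ν, ξ, ρ}, {0, 1} × {ν, ξ}, {0, 1} × {ξ, ρ}, {0, 1} × {ν, ξ, ρ}, {0, 1, 2} × {ν, ξ}, {0, 1, 2} × {ξ, ρ}, {0, 1, 2} × {ν, ξ, ρ}}; |τ_{X×Y}| = 40.

Enumerate products U × V with U ∈ τ_X, V ∈ τ_Y (deduplicated):
  ∅ × ∅ = {} (∅)
  {1} × {ξ} = {(1,ξ)}
  {1} × {ρ} = {(1,ρ)}
  {0, 1} × {ξ} = {(0,ξ), (1,ξ)}
  {0, 1} × {ρ} = {(0,ρ), (1,ρ)}
  {1} × {ν, ξ} = {(1,ν), (1,ξ)}
  {1} × {ξ, ρ} = {(1,ξ), (1,ρ)}
  {0, 1, 2} × {ξ} = {(0,ξ), (1,ξ), (2,ξ)}
  {0, 1, 2} × {ρ} = {(0,ρ), (1,ρ), (2,ρ)}
  {1} × {ν, ξ, ρ} = {(1,ν), (1,ξ), (1,ρ)}
  {0, 1} × {ν, ξ} = {(0,ν), (0,ξ), (1,ν), (1,ξ)}
  {0, 1} × {ξ, ρ} = {(0,ξ), (0,ρ), (1,ξ), (1,ρ)}
  {0, 1} × {ν, ξ, ρ} = {(0,ν), (0,ξ), (0,ρ), (1,ν), (1,ξ), (1,ρ)}
  {0, 1, 2} × {ν, ξ} = {(0,ν), (0,ξ), (1,ν), (1,ξ), (2,ν), (2,ξ)}
  {0, 1, 2} × {ξ, ρ} = {(0,ξ), (0,ρ), (1,ξ), (1,ρ), (2,ξ), (2,ρ)}
  {0, 1, 2} × {ν, ξ, ρ} = {(0,ν), (0,ξ), (0,ρ), (1,ν), (1,ξ), (1,ρ), (2,ν), (2,ξ), (2,ρ)}
These 16 distinct sets form the basis B.
Close under arbitrary unions to get τ_{X×Y}; counting gives |τ_{X×Y}| = 40.


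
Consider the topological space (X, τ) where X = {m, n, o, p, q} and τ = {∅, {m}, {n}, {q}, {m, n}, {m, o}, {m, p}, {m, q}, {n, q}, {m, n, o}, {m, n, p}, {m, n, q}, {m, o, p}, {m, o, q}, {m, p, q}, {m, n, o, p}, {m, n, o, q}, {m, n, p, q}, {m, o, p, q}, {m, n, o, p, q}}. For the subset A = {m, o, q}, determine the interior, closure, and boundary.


int(A) = {m, o, q}, cl(A) = {m, o, p, q}, ∂A = {p}.

Closed sets in (X, τ) are complements of opens:
  closed(X, τ) = {∅, {n}, {o}, {p}, {q}, {n, o}, {n, p}, {n, q}, {o, p}, {o, q}, {p, q}, {m, o, p}, {n, o, p}, {n, o, q}, {n, p, q}, {o, p, q}, {m, n, o, p}, {m, o, p, q}, {n, o, p, q}, {m, n, o, p, q}}.
int(A) = ⋃ {U ∈ τ : U ⊆ A}. Opens contained in A: ∅, {m}, {q}, {m, o}, {m, q}, {m, o, q}.
Taking the union of these: int(A) = {m, o, q}.
cl(A) = ⋂ {C closed : A ⊆ C}. Closed sets containing A: {m, o, p, q}, {m, n, o, p, q}.
Intersecting these: cl(A) = {m, o, p, q}.
∂A = cl(A) ∖ int(A) = {m, o, p, q} ∖ {m, o, q} = {p}.


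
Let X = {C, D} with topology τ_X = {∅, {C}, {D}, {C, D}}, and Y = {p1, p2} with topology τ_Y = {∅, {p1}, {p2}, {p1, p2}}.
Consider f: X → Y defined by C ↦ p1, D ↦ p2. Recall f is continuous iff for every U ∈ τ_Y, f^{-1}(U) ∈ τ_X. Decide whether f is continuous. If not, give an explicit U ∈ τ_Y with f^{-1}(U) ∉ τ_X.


f IS continuous.

Compute f^{-1}(U) for each U ∈ τ_Y:
  U = ∅: f^{-1}(U) = ∅ ∈ τ_X ✓.
  U = {p1}: f^{-1}(U) = {C} ∈ τ_X ✓.
  U = {p2}: f^{-1}(U) = {D} ∈ τ_X ✓.
  U = {p1, p2}: f^{-1}(U) = {C, D} ∈ τ_X ✓.
Every preimage lies in τ_X, so f IS continuous.


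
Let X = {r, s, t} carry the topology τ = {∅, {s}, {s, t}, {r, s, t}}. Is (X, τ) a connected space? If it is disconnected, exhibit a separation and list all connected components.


(X, τ) is connected.

Find clopen sets (U ∈ τ with X ∖ U ∈ τ):
  U = ∅, X ∖ U = {r, s, t} — both open, so U is clopen.
  U = {r, s, t}, X ∖ U = ∅ — both open, so U is clopen.
Only trivial clopens (∅ and X) exist, so (X, τ) is connected.
Compute connected components by grouping points that agree on all clopens:
  component: {r, s, t}


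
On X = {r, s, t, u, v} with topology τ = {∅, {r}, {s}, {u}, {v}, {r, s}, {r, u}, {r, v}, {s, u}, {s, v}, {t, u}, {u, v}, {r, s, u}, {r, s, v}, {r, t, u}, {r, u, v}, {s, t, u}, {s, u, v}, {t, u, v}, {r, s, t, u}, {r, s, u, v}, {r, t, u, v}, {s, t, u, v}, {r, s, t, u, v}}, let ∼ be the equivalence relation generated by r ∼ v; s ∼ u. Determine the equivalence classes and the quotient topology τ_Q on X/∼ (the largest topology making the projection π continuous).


X/∼ = {[r=v], [s=u], [t]}; |τ_Q| = 6.

Equivalence classes: [r=v], [s=u], [t].
Quotient map π: X → X/∼ sends r ↦ [r=v], s ↦ [s=u], t ↦ [t], u ↦ [s=u], v ↦ [r=v].
For each subset V ⊆ X/∼, compute π^{-1}(V) ⊆ X and check whether π^{-1}(V) ∈ τ. V is open in τ_Q iff π^{-1}(V) ∈ τ.
  V = {}: π^{-1}(V) = ∅ ∈ τ ✓.
  V = {[r=v]}: π^{-1}(V) = {r, v} ∈ τ ✓.
  V = {[s=u]}: π^{-1}(V) = {s, u} ∈ τ ✓.
  V = {[r=v], [s=u]}: π^{-1}(V) = {r, s, u, v} ∈ τ ✓.
  V = {[t]}: π^{-1}(V) = {t} ∉ τ ✗.
  V = {[r=v], [t]}: π^{-1}(V) = {r, t, v} ∉ τ ✗.
  V = {[s=u], [t]}: π^{-1}(V) = {s, t, u} ∈ τ ✓.
  V = {[r=v], [s=u], [t]}: π^{-1}(V) = {r, s, t, u, v} ∈ τ ✓.
Open sets in the quotient: τ_Q = {{}, {[r=v]}, {[s=u]}, {[r=v], [s=u]}, {[s=u], [t]}, {[r=v], [s=u], [t]}} (6 elements).


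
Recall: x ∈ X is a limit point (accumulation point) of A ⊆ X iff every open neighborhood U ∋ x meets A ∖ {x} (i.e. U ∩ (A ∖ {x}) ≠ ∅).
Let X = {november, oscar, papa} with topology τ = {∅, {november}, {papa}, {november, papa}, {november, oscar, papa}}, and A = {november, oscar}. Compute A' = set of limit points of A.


A' = {oscar}

For each x ∈ X, list the open sets U ∈ τ with x ∈ U, then check whether U ∩ (A ∖ {x}) ≠ ∅ for every such U.
  x = november: open {november} ∋ x has {november} ∩ (A ∖ {november}) = ∅, so x is NOT a limit point.
  x = oscar: opens ∋ x are {november, oscar, papa}; each meets A ∖ {oscar}, so x IS a limit point.
  x = papa: open {papa} ∋ x has {papa} ∩ (A ∖ {papa}) = ∅, so x is NOT a limit point.
Collecting: A' = {oscar}.


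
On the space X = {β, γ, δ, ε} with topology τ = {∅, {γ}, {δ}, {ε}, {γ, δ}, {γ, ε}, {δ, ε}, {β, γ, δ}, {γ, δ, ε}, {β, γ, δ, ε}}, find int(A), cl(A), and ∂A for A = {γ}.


int(A) = {γ}, cl(A) = {β, γ}, ∂A = {β}.

Closed sets in (X, τ) are complements of opens:
  closed(X, τ) = {∅, {β}, {ε}, {β, γ}, {β, δ}, {β, ε}, {β, γ, δ}, {β, γ, ε}, {β, δ, ε}, {β, γ, δ, ε}}.
int(A) = ⋃ {U ∈ τ : U ⊆ A}. Opens contained in A: ∅, {γ}.
Taking the union of these: int(A) = {γ}.
cl(A) = ⋂ {C closed : A ⊆ C}. Closed sets containing A: {β, γ}, {β, γ, δ}, {β, γ, ε}, {β, γ, δ, ε}.
Intersecting these: cl(A) = {β, γ}.
∂A = cl(A) ∖ int(A) = {β, γ} ∖ {γ} = {β}.


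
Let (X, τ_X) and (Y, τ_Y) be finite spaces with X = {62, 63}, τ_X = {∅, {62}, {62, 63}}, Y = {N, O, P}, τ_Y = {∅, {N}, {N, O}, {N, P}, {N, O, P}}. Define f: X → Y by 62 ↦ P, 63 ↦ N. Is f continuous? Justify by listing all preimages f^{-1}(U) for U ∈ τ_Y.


f is NOT continuous.

Compute f^{-1}(U) for each U ∈ τ_Y:
  U = ∅: f^{-1}(U) = ∅ ∈ τ_X ✓.
  U = {N}: f^{-1}(U) = {63} ∉ τ_X ✗.
  U = {N, O}: f^{-1}(U) = {63} ∉ τ_X ✗.
  U = {N, P}: f^{-1}(U) = {62, 63} ∈ τ_X ✓.
  U = {N, O, P}: f^{-1}(U) = {62, 63} ∈ τ_X ✓.
Found U = {N} with f^{-1}(U) = {63} not in τ_X. Therefore f is NOT continuous.


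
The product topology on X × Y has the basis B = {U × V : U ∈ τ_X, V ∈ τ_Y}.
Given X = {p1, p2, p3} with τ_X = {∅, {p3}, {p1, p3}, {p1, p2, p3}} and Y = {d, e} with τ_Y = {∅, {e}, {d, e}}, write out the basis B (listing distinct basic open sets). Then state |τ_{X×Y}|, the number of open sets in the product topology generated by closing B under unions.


Basis B = {∅ × ∅, {p3} × {e}, {p1, p3} × {e}, {p3} × {d, e}, {p1, p2, p3} × {e}, {p1, p3} × {d, e}, {p1, p2, p3} × {d, e}}; |τ_{X×Y}| = 10.

Enumerate products U × V with U ∈ τ_X, V ∈ τ_Y (deduplicated):
  ∅ × ∅ = {} (∅)
  {p3} × {e} = {(p3,e)}
  {p1, p3} × {e} = {(p1,e), (p3,e)}
  {p3} × {d, e} = {(p3,d), (p3,e)}
  {p1, p2, p3} × {e} = {(p1,e), (p2,e), (p3,e)}
  {p1, p3} × {d, e} = {(p1,d), (p1,e), (p3,d), (p3,e)}
  {p1, p2, p3} × {d, e} = {(p1,d), (p1,e), (p2,d), (p2,e), (p3,d), (p3,e)}
These 7 distinct sets form the basis B.
Close under arbitrary unions to get τ_{X×Y}; counting gives |τ_{X×Y}| = 10.


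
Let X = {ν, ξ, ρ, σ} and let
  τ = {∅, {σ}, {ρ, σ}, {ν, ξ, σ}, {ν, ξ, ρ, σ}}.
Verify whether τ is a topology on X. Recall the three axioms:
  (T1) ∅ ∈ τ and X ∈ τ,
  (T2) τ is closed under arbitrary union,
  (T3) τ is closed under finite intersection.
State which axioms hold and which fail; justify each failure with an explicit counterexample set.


τ IS a topology on X.

Axiom (T1): ∅ ∈ τ? Yes; X ∈ τ? Yes.
Axiom (T2/T3): check pairwise unions and intersections of members of τ.
All pairwise intersections and unions checked — each lies in τ. Therefore τ satisfies (T1), (T2), (T3): it IS a topology on X.


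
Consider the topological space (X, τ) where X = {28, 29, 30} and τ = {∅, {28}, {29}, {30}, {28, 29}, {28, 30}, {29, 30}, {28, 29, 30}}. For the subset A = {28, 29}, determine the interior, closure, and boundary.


int(A) = {28, 29}, cl(A) = {28, 29}, ∂A = ∅.

Closed sets in (X, τ) are complements of opens:
  closed(X, τ) = {∅, {28}, {29}, {30}, {28, 29}, {28, 30}, {29, 30}, {28, 29, 30}}.
int(A) = ⋃ {U ∈ τ : U ⊆ A}. Opens contained in A: ∅, {28}, {29}, {28, 29}.
Taking the union of these: int(A) = {28, 29}.
cl(A) = ⋂ {C closed : A ⊆ C}. Closed sets containing A: {28, 29}, {28, 29, 30}.
Intersecting these: cl(A) = {28, 29}.
∂A = cl(A) ∖ int(A) = {28, 29} ∖ {28, 29} = ∅.


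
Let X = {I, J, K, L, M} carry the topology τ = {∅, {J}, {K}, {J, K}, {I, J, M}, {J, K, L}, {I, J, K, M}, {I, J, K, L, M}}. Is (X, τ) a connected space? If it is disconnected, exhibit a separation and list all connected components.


(X, τ) is connected.

Find clopen sets (U ∈ τ with X ∖ U ∈ τ):
  U = ∅, X ∖ U = {I, J, K, L, M} — both open, so U is clopen.
  U = {I, J, K, L, M}, X ∖ U = ∅ — both open, so U is clopen.
Only trivial clopens (∅ and X) exist, so (X, τ) is connected.
Compute connected components by grouping points that agree on all clopens:
  component: {I, J, K, L, M}


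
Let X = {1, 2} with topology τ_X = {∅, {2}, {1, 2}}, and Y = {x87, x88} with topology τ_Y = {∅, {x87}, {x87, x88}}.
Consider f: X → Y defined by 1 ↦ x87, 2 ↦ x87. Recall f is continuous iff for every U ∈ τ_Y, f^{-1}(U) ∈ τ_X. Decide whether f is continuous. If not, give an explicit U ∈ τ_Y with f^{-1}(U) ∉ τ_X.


f IS continuous.

Compute f^{-1}(U) for each U ∈ τ_Y:
  U = ∅: f^{-1}(U) = ∅ ∈ τ_X ✓.
  U = {x87}: f^{-1}(U) = {1, 2} ∈ τ_X ✓.
  U = {x87, x88}: f^{-1}(U) = {1, 2} ∈ τ_X ✓.
Every preimage lies in τ_X, so f IS continuous.


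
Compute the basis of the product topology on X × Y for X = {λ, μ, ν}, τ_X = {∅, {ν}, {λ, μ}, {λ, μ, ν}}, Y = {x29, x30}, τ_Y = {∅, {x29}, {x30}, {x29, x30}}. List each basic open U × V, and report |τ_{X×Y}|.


Basis B = {∅ × ∅, {ν} × {x29}, {ν} × {x30}, {λ, μ} × {x29}, {λ, μ} × {x30}, {ν} × {x29, x30}, {λ, μ, ν} × {x29}, {λ, μ, ν} × {x30}, {λ, μ} × {x29, x30}, {λ, μ, ν} × {x29, x30}}; |τ_{X×Y}| = 16.

Enumerate products U × V with U ∈ τ_X, V ∈ τ_Y (deduplicated):
  ∅ × ∅ = {} (∅)
  {ν} × {x29} = {(ν,x29)}
  {ν} × {x30} = {(ν,x30)}
  {λ, μ} × {x29} = {(λ,x29), (μ,x29)}
  {λ, μ} × {x30} = {(λ,x30), (μ,x30)}
  {ν} × {x29, x30} = {(ν,x29), (ν,x30)}
  {λ, μ, ν} × {x29} = {(λ,x29), (μ,x29), (ν,x29)}
  {λ, μ, ν} × {x30} = {(λ,x30), (μ,x30), (ν,x30)}
  {λ, μ} × {x29, x30} = {(λ,x29), (λ,x30), (μ,x29), (μ,x30)}
  {λ, μ, ν} × {x29, x30} = {(λ,x29), (λ,x30), (μ,x29), (μ,x30), (ν,x29), (ν,x30)}
These 10 distinct sets form the basis B.
Close under arbitrary unions to get τ_{X×Y}; counting gives |τ_{X×Y}| = 16.


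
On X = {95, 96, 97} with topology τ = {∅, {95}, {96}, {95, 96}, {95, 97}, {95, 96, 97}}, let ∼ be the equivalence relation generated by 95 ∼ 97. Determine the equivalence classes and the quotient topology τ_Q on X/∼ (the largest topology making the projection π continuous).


X/∼ = {[95=97], [96]}; |τ_Q| = 4.

Equivalence classes: [95=97], [96].
Quotient map π: X → X/∼ sends 95 ↦ [95=97], 96 ↦ [96], 97 ↦ [95=97].
For each subset V ⊆ X/∼, compute π^{-1}(V) ⊆ X and check whether π^{-1}(V) ∈ τ. V is open in τ_Q iff π^{-1}(V) ∈ τ.
  V = {}: π^{-1}(V) = ∅ ∈ τ ✓.
  V = {[95=97]}: π^{-1}(V) = {95, 97} ∈ τ ✓.
  V = {[96]}: π^{-1}(V) = {96} ∈ τ ✓.
  V = {[95=97], [96]}: π^{-1}(V) = {95, 96, 97} ∈ τ ✓.
Open sets in the quotient: τ_Q = {{}, {[95=97]}, {[96]}, {[95=97], [96]}} (4 elements).


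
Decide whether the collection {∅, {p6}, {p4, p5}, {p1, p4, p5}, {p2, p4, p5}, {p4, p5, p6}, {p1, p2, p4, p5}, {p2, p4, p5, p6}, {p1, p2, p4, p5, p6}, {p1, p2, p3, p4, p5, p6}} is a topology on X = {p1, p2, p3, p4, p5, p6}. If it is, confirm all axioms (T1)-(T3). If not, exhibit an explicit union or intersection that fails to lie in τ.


τ is NOT a topology on X.

Axiom (T1): ∅ ∈ τ? Yes; X ∈ τ? Yes.
Axiom (T2/T3): check pairwise unions and intersections of members of τ.
Counterexample for (T2): {p6} ∪ {p1, p4, p5} = {p1, p4, p5, p6} ∉ τ. Therefore τ is NOT a topology.


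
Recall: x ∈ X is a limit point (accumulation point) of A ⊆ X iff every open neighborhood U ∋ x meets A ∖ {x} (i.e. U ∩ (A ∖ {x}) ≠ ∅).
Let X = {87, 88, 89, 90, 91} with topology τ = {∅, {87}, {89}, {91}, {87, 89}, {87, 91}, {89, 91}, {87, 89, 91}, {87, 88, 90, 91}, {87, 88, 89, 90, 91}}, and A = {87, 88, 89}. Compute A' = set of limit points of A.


A' = {88, 90}

For each x ∈ X, list the open sets U ∈ τ with x ∈ U, then check whether U ∩ (A ∖ {x}) ≠ ∅ for every such U.
  x = 87: open {87} ∋ x has {87} ∩ (A ∖ {87}) = ∅, so x is NOT a limit point.
  x = 88: opens ∋ x are {87, 88, 90, 91}, {87, 88, 89, 90, 91}; each meets A ∖ {88}, so x IS a limit point.
  x = 89: open {89} ∋ x has {89} ∩ (A ∖ {89}) = ∅, so x is NOT a limit point.
  x = 90: opens ∋ x are {87, 88, 90, 91}, {87, 88, 89, 90, 91}; each meets A ∖ {90}, so x IS a limit point.
  x = 91: open {91} ∋ x has {91} ∩ (A ∖ {91}) = ∅, so x is NOT a limit point.
Collecting: A' = {88, 90}.


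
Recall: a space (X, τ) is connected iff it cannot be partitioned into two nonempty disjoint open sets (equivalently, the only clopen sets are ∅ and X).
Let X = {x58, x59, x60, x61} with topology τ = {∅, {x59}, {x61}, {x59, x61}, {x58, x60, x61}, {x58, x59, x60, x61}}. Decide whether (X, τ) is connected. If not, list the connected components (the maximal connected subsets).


(X, τ) is disconnected; components = [{x59}, {x58, x60, x61}].

Find clopen sets (U ∈ τ with X ∖ U ∈ τ):
  U = ∅, X ∖ U = {x58, x59, x60, x61} — both open, so U is clopen.
  U = {x59}, X ∖ U = {x58, x60, x61} — both open, so U is clopen.
  U = {x58, x60, x61}, X ∖ U = {x59} — both open, so U is clopen.
  U = {x58, x59, x60, x61}, X ∖ U = ∅ — both open, so U is clopen.
Nontrivial clopen(s) exist: e.g. {x59}. So (X, τ) is disconnected.
Compute connected components by grouping points that agree on all clopens:
  component: {x59}
  component: {x58, x60, x61}


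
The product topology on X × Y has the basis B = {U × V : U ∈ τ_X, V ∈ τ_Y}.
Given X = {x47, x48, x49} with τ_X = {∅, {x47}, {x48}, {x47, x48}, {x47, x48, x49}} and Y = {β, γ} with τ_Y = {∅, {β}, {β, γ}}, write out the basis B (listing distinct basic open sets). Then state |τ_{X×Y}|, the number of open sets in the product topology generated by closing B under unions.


Basis B = {∅ × ∅, {x47} × {β}, {x48} × {β}, {x47} × {β, γ}, {x47, x48} × {β}, {x48} × {β, γ}, {x47, x48, x49} × {β}, {x47, x48} × {β, γ}, {x47, x48, x49} × {β, γ}}; |τ_{X×Y}| = 14.

Enumerate products U × V with U ∈ τ_X, V ∈ τ_Y (deduplicated):
  ∅ × ∅ = {} (∅)
  {x47} × {β} = {(x47,β)}
  {x48} × {β} = {(x48,β)}
  {x47} × {β, γ} = {(x47,β), (x47,γ)}
  {x47, x48} × {β} = {(x47,β), (x48,β)}
  {x48} × {β, γ} = {(x48,β), (x48,γ)}
  {x47, x48, x49} × {β} = {(x47,β), (x48,β), (x49,β)}
  {x47, x48} × {β, γ} = {(x47,β), (x47,γ), (x48,β), (x48,γ)}
  {x47, x48, x49} × {β, γ} = {(x47,β), (x47,γ), (x48,β), (x48,γ), (x49,β), (x49,γ)}
These 9 distinct sets form the basis B.
Close under arbitrary unions to get τ_{X×Y}; counting gives |τ_{X×Y}| = 14.


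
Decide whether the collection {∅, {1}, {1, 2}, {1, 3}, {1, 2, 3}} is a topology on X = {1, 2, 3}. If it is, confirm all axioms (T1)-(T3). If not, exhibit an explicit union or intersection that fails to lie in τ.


τ IS a topology on X.

Axiom (T1): ∅ ∈ τ? Yes; X ∈ τ? Yes.
Axiom (T2/T3): check pairwise unions and intersections of members of τ.
All pairwise intersections and unions checked — each lies in τ. Therefore τ satisfies (T1), (T2), (T3): it IS a topology on X.


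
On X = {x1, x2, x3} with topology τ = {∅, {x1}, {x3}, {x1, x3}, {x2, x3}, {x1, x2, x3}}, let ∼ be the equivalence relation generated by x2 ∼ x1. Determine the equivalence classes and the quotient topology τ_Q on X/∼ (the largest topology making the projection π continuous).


X/∼ = {[x1=x2], [x3]}; |τ_Q| = 3.

Equivalence classes: [x1=x2], [x3].
Quotient map π: X → X/∼ sends x1 ↦ [x1=x2], x2 ↦ [x1=x2], x3 ↦ [x3].
For each subset V ⊆ X/∼, compute π^{-1}(V) ⊆ X and check whether π^{-1}(V) ∈ τ. V is open in τ_Q iff π^{-1}(V) ∈ τ.
  V = {}: π^{-1}(V) = ∅ ∈ τ ✓.
  V = {[x1=x2]}: π^{-1}(V) = {x1, x2} ∉ τ ✗.
  V = {[x3]}: π^{-1}(V) = {x3} ∈ τ ✓.
  V = {[x1=x2], [x3]}: π^{-1}(V) = {x1, x2, x3} ∈ τ ✓.
Open sets in the quotient: τ_Q = {{}, {[x3]}, {[x1=x2], [x3]}} (3 elements).


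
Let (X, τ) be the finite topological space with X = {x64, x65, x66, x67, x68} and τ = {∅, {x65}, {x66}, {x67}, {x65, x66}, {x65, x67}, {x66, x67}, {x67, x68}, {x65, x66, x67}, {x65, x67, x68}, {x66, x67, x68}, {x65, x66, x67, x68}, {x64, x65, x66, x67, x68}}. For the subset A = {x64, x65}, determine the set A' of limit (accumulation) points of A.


A' = {x64}

For each x ∈ X, list the open sets U ∈ τ with x ∈ U, then check whether U ∩ (A ∖ {x}) ≠ ∅ for every such U.
  x = x64: opens ∋ x are {x64, x65, x66, x67, x68}; each meets A ∖ {x64}, so x IS a limit point.
  x = x65: open {x65} ∋ x has {x65} ∩ (A ∖ {x65}) = ∅, so x is NOT a limit point.
  x = x66: open {x66} ∋ x has {x66} ∩ (A ∖ {x66}) = ∅, so x is NOT a limit point.
  x = x67: open {x67} ∋ x has {x67} ∩ (A ∖ {x67}) = ∅, so x is NOT a limit point.
  x = x68: open {x67, x68} ∋ x has {x67, x68} ∩ (A ∖ {x68}) = ∅, so x is NOT a limit point.
Collecting: A' = {x64}.


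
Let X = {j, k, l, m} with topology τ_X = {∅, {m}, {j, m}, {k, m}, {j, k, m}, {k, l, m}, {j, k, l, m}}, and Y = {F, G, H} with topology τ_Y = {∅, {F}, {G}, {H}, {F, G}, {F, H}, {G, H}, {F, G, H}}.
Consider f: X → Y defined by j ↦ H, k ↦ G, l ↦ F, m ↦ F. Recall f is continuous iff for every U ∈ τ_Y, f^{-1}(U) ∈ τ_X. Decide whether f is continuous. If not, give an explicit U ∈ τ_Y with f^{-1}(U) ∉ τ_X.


f is NOT continuous.

Compute f^{-1}(U) for each U ∈ τ_Y:
  U = ∅: f^{-1}(U) = ∅ ∈ τ_X ✓.
  U = {F}: f^{-1}(U) = {l, m} ∉ τ_X ✗.
  U = {G}: f^{-1}(U) = {k} ∉ τ_X ✗.
  U = {H}: f^{-1}(U) = {j} ∉ τ_X ✗.
  U = {F, G}: f^{-1}(U) = {k, l, m} ∈ τ_X ✓.
  U = {F, H}: f^{-1}(U) = {j, l, m} ∉ τ_X ✗.
  U = {G, H}: f^{-1}(U) = {j, k} ∉ τ_X ✗.
  U = {F, G, H}: f^{-1}(U) = {j, k, l, m} ∈ τ_X ✓.
Found U = {F} with f^{-1}(U) = {l, m} not in τ_X. Therefore f is NOT continuous.


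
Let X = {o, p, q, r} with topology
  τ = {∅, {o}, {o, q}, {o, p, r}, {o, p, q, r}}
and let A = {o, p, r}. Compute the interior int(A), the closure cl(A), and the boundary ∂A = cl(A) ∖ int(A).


int(A) = {o, p, r}, cl(A) = {o, p, q, r}, ∂A = {q}.

Closed sets in (X, τ) are complements of opens:
  closed(X, τ) = {∅, {q}, {p, r}, {p, q, r}, {o, p, q, r}}.
int(A) = ⋃ {U ∈ τ : U ⊆ A}. Opens contained in A: ∅, {o}, {o, p, r}.
Taking the union of these: int(A) = {o, p, r}.
cl(A) = ⋂ {C closed : A ⊆ C}. Closed sets containing A: {o, p, q, r}.
Intersecting these: cl(A) = {o, p, q, r}.
∂A = cl(A) ∖ int(A) = {o, p, q, r} ∖ {o, p, r} = {q}.


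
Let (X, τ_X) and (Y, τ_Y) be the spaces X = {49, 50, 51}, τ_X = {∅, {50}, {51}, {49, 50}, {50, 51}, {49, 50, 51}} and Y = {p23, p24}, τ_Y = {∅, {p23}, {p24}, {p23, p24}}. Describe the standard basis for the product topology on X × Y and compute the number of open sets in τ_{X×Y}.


Basis B = {∅ × ∅, {50} × {p23}, {50} × {p24}, {51} × {p23}, {51} × {p24}, {49, 50} × {p23}, {49, 50} × {p24}, {50} × {p23, p24}, {50, 51} × {p23}, {50, 51} × {p24}, {51} × {p23, p24}, {49, 50, 51} × {p23}, {49, 50, 51} × {p24}, {49, 50} × {p23, p24}, {50, 51} × {p23, p24}, {49, 50, 51} × {p23, p24}}; |τ_{X×Y}| = 36.

Enumerate products U × V with U ∈ τ_X, V ∈ τ_Y (deduplicated):
  ∅ × ∅ = {} (∅)
  {50} × {p23} = {(50,p23)}
  {50} × {p24} = {(50,p24)}
  {51} × {p23} = {(51,p23)}
  {51} × {p24} = {(51,p24)}
  {49, 50} × {p23} = {(49,p23), (50,p23)}
  {49, 50} × {p24} = {(49,p24), (50,p24)}
  {50} × {p23, p24} = {(50,p23), (50,p24)}
  {50, 51} × {p23} = {(50,p23), (51,p23)}
  {50, 51} × {p24} = {(50,p24), (51,p24)}
  {51} × {p23, p24} = {(51,p23), (51,p24)}
  {49, 50, 51} × {p23} = {(49,p23), (50,p23), (51,p23)}
  {49, 50, 51} × {p24} = {(49,p24), (50,p24), (51,p24)}
  {49, 50} × {p23, p24} = {(49,p23), (49,p24), (50,p23), (50,p24)}
  {50, 51} × {p23, p24} = {(50,p23), (50,p24), (51,p23), (51,p24)}
  {49, 50, 51} × {p23, p24} = {(49,p23), (49,p24), (50,p23), (50,p24), (51,p23), (51,p24)}
These 16 distinct sets form the basis B.
Close under arbitrary unions to get τ_{X×Y}; counting gives |τ_{X×Y}| = 36.


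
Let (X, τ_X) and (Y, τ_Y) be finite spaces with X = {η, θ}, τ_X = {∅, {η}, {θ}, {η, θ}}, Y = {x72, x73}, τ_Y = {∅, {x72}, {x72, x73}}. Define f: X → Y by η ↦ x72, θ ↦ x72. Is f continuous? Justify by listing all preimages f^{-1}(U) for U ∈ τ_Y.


f IS continuous.

Compute f^{-1}(U) for each U ∈ τ_Y:
  U = ∅: f^{-1}(U) = ∅ ∈ τ_X ✓.
  U = {x72}: f^{-1}(U) = {η, θ} ∈ τ_X ✓.
  U = {x72, x73}: f^{-1}(U) = {η, θ} ∈ τ_X ✓.
Every preimage lies in τ_X, so f IS continuous.
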